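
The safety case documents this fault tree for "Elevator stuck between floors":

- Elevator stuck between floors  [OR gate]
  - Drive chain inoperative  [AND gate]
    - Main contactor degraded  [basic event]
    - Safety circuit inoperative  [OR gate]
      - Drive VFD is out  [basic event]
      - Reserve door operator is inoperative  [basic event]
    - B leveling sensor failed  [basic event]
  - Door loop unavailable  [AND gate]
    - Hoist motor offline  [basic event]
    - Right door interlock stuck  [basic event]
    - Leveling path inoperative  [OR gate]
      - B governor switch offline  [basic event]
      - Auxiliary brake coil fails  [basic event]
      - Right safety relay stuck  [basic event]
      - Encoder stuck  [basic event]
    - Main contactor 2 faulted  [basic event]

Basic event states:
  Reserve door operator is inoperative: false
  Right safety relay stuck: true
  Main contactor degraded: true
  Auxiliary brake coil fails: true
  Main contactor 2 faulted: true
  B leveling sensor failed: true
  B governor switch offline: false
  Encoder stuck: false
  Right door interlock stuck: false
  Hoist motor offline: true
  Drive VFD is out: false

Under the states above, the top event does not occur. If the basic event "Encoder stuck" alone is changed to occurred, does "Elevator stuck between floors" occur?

No

Counterfactual: set "Encoder stuck" to occurred.
Safety circuit inoperative [OR]: Drive VFD is out=not, Reserve door operator is inoperative=not → no input occurs → does not occur.
Drive chain inoperative [AND]: Main contactor degraded=occurs, Safety circuit inoperative=not, B leveling sensor failed=occurs → not all inputs occur → does not occur.
Leveling path inoperative [OR]: B governor switch offline=not, Auxiliary brake coil fails=occurs, Right safety relay stuck=occurs, Encoder stuck=occurs → at least one input occurs → occurs.
Door loop unavailable [AND]: Hoist motor offline=occurs, Right door interlock stuck=not, Leveling path inoperative=occurs, Main contactor 2 faulted=occurs → not all inputs occur → does not occur.
Elevator stuck between floors [OR]: Drive chain inoperative=not, Door loop unavailable=not → no input occurs → does not occur.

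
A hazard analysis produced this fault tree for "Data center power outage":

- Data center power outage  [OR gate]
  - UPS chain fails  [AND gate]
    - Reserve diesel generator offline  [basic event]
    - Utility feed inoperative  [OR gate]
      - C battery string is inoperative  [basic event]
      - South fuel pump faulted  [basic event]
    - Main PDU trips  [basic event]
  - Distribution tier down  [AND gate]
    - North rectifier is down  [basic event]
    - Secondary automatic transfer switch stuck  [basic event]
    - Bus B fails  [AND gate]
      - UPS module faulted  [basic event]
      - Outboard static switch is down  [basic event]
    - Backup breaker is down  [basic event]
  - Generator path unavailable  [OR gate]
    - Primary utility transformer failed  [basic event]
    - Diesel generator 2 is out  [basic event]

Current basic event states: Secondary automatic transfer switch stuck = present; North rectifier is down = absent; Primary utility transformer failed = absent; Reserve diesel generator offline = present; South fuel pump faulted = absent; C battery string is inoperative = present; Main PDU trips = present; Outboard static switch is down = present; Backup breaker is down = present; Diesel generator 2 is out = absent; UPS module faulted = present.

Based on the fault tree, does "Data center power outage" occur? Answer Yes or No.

Yes

Utility feed inoperative [OR]: C battery string is inoperative=occurs, South fuel pump faulted=not → at least one input occurs → occurs.
UPS chain fails [AND]: Reserve diesel generator offline=occurs, Utility feed inoperative=occurs, Main PDU trips=occurs → all inputs occur → occurs.
Bus B fails [AND]: UPS module faulted=occurs, Outboard static switch is down=occurs → all inputs occur → occurs.
Distribution tier down [AND]: North rectifier is down=not, Secondary automatic transfer switch stuck=occurs, Bus B fails=occurs, Backup breaker is down=occurs → not all inputs occur → does not occur.
Generator path unavailable [OR]: Primary utility transformer failed=not, Diesel generator 2 is out=not → no input occurs → does not occur.
Data center power outage [OR]: UPS chain fails=occurs, Distribution tier down=not, Generator path unavailable=not → at least one input occurs → occurs.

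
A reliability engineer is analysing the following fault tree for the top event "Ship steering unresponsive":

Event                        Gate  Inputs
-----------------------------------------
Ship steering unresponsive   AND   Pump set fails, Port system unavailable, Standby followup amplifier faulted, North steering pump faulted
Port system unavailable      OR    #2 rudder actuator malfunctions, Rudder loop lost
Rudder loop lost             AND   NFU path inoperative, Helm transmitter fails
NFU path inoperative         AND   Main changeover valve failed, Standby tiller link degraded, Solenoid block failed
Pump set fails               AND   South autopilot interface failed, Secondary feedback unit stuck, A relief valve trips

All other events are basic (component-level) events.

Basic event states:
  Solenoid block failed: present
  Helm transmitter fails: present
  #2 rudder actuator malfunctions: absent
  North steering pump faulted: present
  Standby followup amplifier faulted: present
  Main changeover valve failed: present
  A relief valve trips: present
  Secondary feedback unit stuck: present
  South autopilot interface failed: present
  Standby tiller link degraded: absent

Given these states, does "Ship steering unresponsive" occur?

No

Pump set fails [AND]: South autopilot interface failed=occurs, Secondary feedback unit stuck=occurs, A relief valve trips=occurs → all inputs occur → occurs.
NFU path inoperative [AND]: Main changeover valve failed=occurs, Standby tiller link degraded=not, Solenoid block failed=occurs → not all inputs occur → does not occur.
Rudder loop lost [AND]: NFU path inoperative=not, Helm transmitter fails=occurs → not all inputs occur → does not occur.
Port system unavailable [OR]: #2 rudder actuator malfunctions=not, Rudder loop lost=not → no input occurs → does not occur.
Ship steering unresponsive [AND]: Pump set fails=occurs, Port system unavailable=not, Standby followup amplifier faulted=occurs, North steering pump faulted=occurs → not all inputs occur → does not occur.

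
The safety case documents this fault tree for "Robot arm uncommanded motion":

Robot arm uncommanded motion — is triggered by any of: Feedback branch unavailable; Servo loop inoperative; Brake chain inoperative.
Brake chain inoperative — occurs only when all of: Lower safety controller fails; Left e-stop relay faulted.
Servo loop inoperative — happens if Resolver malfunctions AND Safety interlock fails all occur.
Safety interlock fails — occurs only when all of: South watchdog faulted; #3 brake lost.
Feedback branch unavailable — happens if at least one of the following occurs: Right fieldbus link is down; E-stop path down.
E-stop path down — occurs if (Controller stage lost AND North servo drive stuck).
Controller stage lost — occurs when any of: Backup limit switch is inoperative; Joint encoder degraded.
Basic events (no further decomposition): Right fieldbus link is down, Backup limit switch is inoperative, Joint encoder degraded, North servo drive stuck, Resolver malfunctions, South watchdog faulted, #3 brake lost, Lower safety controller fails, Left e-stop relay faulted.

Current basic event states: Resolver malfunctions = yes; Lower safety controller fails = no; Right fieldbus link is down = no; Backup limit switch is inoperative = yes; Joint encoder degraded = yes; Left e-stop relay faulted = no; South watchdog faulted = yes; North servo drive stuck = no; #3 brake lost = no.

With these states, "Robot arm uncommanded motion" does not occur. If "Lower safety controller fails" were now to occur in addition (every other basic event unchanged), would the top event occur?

Counterfactual: set "Lower safety controller fails" to occurred.
Controller stage lost [OR]: Backup limit switch is inoperative=occurs, Joint encoder degraded=occurs → at least one input occurs → occurs.
E-stop path down [AND]: Controller stage lost=occurs, North servo drive stuck=not → not all inputs occur → does not occur.
Feedback branch unavailable [OR]: Right fieldbus link is down=not, E-stop path down=not → no input occurs → does not occur.
Safety interlock fails [AND]: South watchdog faulted=occurs, #3 brake lost=not → not all inputs occur → does not occur.
Servo loop inoperative [AND]: Resolver malfunctions=occurs, Safety interlock fails=not → not all inputs occur → does not occur.
Brake chain inoperative [AND]: Lower safety controller fails=occurs, Left e-stop relay faulted=not → not all inputs occur → does not occur.
Robot arm uncommanded motion [OR]: Feedback branch unavailable=not, Servo loop inoperative=not, Brake chain inoperative=not → no input occurs → does not occur.

No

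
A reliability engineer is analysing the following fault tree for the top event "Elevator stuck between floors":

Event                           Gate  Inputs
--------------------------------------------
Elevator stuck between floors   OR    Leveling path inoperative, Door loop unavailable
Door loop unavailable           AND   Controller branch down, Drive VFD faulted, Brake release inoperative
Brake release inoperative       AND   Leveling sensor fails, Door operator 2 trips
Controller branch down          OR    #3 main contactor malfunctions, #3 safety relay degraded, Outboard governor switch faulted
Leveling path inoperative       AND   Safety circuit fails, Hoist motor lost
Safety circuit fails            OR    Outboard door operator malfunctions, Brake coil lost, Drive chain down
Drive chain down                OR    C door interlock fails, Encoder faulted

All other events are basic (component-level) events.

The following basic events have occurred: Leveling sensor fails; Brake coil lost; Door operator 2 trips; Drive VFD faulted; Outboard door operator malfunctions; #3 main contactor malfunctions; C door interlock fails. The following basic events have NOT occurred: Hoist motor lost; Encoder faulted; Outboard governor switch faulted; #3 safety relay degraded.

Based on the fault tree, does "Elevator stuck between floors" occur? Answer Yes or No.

Yes

Drive chain down [OR]: C door interlock fails=occurs, Encoder faulted=not → at least one input occurs → occurs.
Safety circuit fails [OR]: Outboard door operator malfunctions=occurs, Brake coil lost=occurs, Drive chain down=occurs → at least one input occurs → occurs.
Leveling path inoperative [AND]: Safety circuit fails=occurs, Hoist motor lost=not → not all inputs occur → does not occur.
Controller branch down [OR]: #3 main contactor malfunctions=occurs, #3 safety relay degraded=not, Outboard governor switch faulted=not → at least one input occurs → occurs.
Brake release inoperative [AND]: Leveling sensor fails=occurs, Door operator 2 trips=occurs → all inputs occur → occurs.
Door loop unavailable [AND]: Controller branch down=occurs, Drive VFD faulted=occurs, Brake release inoperative=occurs → all inputs occur → occurs.
Elevator stuck between floors [OR]: Leveling path inoperative=not, Door loop unavailable=occurs → at least one input occurs → occurs.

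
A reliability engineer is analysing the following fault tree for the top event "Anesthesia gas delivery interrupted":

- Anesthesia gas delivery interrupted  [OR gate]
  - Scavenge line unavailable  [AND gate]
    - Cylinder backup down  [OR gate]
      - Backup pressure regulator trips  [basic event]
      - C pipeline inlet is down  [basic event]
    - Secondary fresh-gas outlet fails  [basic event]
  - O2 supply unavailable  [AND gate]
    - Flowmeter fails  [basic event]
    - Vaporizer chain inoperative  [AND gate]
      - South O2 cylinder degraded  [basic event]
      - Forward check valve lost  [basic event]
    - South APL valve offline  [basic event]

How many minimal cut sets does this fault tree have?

3

Cylinder backup down [OR]: union of children's cut sets → 2 cut set(s).
Scavenge line unavailable [AND]: one cut set from each child combined → 2 × 1 = 2 cut set(s).
Vaporizer chain inoperative [AND]: one cut set from each child combined → 1 × 1 = 1 cut set(s).
O2 supply unavailable [AND]: one cut set from each child combined → 1 × 1 × 1 = 1 cut set(s).
Anesthesia gas delivery interrupted [OR]: union of children's cut sets → 3 cut set(s).
Minimal cut sets: {Backup pressure regulator trips, Secondary fresh-gas outlet fails}; {C pipeline inlet is down, Secondary fresh-gas outlet fails}; {Flowmeter fails, Forward check valve lost, South APL valve offline, South O2 cylinder degraded}.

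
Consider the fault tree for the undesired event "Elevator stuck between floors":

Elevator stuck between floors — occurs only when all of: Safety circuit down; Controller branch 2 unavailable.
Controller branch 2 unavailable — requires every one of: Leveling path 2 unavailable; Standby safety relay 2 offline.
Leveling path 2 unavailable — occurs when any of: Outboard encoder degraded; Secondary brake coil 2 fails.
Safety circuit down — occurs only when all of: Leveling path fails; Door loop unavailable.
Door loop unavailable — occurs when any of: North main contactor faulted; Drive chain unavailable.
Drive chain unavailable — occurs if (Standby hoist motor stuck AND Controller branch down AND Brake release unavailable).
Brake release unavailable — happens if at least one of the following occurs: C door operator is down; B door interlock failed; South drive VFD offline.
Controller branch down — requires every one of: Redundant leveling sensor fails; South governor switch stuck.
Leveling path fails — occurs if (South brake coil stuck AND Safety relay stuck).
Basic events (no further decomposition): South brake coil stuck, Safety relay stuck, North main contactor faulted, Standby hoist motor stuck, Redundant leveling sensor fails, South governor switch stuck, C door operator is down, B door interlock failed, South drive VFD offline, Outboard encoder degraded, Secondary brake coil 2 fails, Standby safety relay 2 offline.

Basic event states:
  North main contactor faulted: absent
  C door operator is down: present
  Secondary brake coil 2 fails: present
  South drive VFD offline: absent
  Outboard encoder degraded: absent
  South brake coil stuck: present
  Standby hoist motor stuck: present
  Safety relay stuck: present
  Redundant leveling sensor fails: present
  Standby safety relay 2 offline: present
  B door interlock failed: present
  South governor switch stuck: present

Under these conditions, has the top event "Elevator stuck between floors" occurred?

Yes

Leveling path fails [AND]: South brake coil stuck=occurs, Safety relay stuck=occurs → all inputs occur → occurs.
Controller branch down [AND]: Redundant leveling sensor fails=occurs, South governor switch stuck=occurs → all inputs occur → occurs.
Brake release unavailable [OR]: C door operator is down=occurs, B door interlock failed=occurs, South drive VFD offline=not → at least one input occurs → occurs.
Drive chain unavailable [AND]: Standby hoist motor stuck=occurs, Controller branch down=occurs, Brake release unavailable=occurs → all inputs occur → occurs.
Door loop unavailable [OR]: North main contactor faulted=not, Drive chain unavailable=occurs → at least one input occurs → occurs.
Safety circuit down [AND]: Leveling path fails=occurs, Door loop unavailable=occurs → all inputs occur → occurs.
Leveling path 2 unavailable [OR]: Outboard encoder degraded=not, Secondary brake coil 2 fails=occurs → at least one input occurs → occurs.
Controller branch 2 unavailable [AND]: Leveling path 2 unavailable=occurs, Standby safety relay 2 offline=occurs → all inputs occur → occurs.
Elevator stuck between floors [AND]: Safety circuit down=occurs, Controller branch 2 unavailable=occurs → all inputs occur → occurs.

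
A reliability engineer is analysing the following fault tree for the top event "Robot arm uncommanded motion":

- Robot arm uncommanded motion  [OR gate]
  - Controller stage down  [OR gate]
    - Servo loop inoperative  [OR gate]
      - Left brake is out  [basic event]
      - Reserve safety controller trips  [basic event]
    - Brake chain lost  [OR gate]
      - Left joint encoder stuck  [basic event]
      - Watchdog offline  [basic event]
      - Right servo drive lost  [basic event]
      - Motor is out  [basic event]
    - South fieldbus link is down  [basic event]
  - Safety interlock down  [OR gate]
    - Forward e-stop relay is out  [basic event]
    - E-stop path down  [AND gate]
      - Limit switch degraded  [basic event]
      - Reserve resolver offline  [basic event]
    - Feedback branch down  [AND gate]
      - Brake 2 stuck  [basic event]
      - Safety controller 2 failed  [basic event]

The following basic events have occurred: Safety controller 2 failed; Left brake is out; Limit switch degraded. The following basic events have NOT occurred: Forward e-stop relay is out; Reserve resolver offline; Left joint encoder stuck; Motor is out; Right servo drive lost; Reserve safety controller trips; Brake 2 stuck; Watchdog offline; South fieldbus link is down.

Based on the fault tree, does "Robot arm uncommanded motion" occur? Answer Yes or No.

Yes

Servo loop inoperative [OR]: Left brake is out=occurs, Reserve safety controller trips=not → at least one input occurs → occurs.
Brake chain lost [OR]: Left joint encoder stuck=not, Watchdog offline=not, Right servo drive lost=not, Motor is out=not → no input occurs → does not occur.
Controller stage down [OR]: Servo loop inoperative=occurs, Brake chain lost=not, South fieldbus link is down=not → at least one input occurs → occurs.
E-stop path down [AND]: Limit switch degraded=occurs, Reserve resolver offline=not → not all inputs occur → does not occur.
Feedback branch down [AND]: Brake 2 stuck=not, Safety controller 2 failed=occurs → not all inputs occur → does not occur.
Safety interlock down [OR]: Forward e-stop relay is out=not, E-stop path down=not, Feedback branch down=not → no input occurs → does not occur.
Robot arm uncommanded motion [OR]: Controller stage down=occurs, Safety interlock down=not → at least one input occurs → occurs.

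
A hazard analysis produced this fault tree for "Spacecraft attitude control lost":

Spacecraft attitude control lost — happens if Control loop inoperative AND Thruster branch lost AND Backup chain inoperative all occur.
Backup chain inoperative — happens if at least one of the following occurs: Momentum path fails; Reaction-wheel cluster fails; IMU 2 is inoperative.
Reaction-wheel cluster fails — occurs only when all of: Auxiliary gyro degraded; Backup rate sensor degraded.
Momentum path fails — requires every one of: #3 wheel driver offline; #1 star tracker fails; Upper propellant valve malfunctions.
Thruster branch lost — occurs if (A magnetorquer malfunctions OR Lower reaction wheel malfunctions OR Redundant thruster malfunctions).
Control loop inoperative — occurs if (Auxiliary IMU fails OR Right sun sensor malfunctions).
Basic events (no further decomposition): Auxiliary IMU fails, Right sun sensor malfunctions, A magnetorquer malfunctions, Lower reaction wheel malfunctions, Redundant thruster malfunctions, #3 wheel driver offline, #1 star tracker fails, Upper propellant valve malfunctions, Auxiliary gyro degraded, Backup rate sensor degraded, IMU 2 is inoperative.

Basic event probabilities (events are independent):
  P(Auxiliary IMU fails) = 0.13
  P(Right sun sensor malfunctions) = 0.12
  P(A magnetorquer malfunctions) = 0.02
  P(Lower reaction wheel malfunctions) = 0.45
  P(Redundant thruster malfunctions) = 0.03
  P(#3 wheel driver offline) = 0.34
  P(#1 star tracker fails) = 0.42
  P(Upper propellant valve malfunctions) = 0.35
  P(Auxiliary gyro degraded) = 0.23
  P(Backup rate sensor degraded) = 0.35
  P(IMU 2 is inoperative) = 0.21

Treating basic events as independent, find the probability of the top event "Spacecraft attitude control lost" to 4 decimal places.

0.0347

P(Control loop inoperative) [OR] = 1 − (1−0.13) × (1−0.12) = 0.234400
P(Thruster branch lost) [OR] = 1 − (1−0.02) × (1−0.45) × (1−0.03) = 0.477170
P(Momentum path fails) [AND] = 0.34 × 0.42 × 0.35 = 0.049980
P(Reaction-wheel cluster fails) [AND] = 0.23 × 0.35 = 0.080500
P(Backup chain inoperative) [OR] = 1 − (1−0.049980) × (1−0.080500) × (1−0.21) = 0.309901
P(Spacecraft attitude control lost) [AND] = 0.234400 × 0.477170 × 0.309901 = 0.034662
Rounded to 4 decimal places: P(Spacecraft attitude control lost) ≈ 0.0347.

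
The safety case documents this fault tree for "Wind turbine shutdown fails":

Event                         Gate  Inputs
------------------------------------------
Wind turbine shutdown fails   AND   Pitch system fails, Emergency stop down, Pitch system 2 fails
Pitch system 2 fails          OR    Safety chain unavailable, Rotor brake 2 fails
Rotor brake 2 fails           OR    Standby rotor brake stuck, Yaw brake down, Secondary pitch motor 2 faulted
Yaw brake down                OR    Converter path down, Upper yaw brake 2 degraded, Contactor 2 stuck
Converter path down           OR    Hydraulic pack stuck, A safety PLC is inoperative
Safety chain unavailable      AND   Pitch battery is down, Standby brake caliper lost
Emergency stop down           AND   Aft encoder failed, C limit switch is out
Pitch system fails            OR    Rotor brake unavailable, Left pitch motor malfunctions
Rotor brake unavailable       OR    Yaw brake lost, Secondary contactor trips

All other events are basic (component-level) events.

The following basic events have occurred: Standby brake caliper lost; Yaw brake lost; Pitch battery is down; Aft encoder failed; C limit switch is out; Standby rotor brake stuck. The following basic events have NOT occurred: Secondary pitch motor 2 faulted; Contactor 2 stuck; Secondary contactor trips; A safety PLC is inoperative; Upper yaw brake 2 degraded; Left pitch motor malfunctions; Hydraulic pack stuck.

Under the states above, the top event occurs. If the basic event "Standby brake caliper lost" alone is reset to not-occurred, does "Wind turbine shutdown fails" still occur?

Counterfactual: set "Standby brake caliper lost" to not occurred.
Rotor brake unavailable [OR]: Yaw brake lost=occurs, Secondary contactor trips=not → at least one input occurs → occurs.
Pitch system fails [OR]: Rotor brake unavailable=occurs, Left pitch motor malfunctions=not → at least one input occurs → occurs.
Emergency stop down [AND]: Aft encoder failed=occurs, C limit switch is out=occurs → all inputs occur → occurs.
Safety chain unavailable [AND]: Pitch battery is down=occurs, Standby brake caliper lost=not → not all inputs occur → does not occur.
Converter path down [OR]: Hydraulic pack stuck=not, A safety PLC is inoperative=not → no input occurs → does not occur.
Yaw brake down [OR]: Converter path down=not, Upper yaw brake 2 degraded=not, Contactor 2 stuck=not → no input occurs → does not occur.
Rotor brake 2 fails [OR]: Standby rotor brake stuck=occurs, Yaw brake down=not, Secondary pitch motor 2 faulted=not → at least one input occurs → occurs.
Pitch system 2 fails [OR]: Safety chain unavailable=not, Rotor brake 2 fails=occurs → at least one input occurs → occurs.
Wind turbine shutdown fails [AND]: Pitch system fails=occurs, Emergency stop down=occurs, Pitch system 2 fails=occurs → all inputs occur → occurs.

Yes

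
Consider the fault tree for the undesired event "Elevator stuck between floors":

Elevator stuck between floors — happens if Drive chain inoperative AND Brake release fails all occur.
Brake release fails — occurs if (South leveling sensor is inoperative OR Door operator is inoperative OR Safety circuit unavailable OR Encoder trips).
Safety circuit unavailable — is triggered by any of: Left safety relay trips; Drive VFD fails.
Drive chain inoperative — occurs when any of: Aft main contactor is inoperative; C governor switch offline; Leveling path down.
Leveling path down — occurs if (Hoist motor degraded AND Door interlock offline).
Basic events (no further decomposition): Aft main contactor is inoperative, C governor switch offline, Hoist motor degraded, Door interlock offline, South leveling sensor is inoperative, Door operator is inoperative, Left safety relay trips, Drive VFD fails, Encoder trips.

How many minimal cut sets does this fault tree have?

15

Leveling path down [AND]: one cut set from each child combined → 1 × 1 = 1 cut set(s).
Drive chain inoperative [OR]: union of children's cut sets → 3 cut set(s).
Safety circuit unavailable [OR]: union of children's cut sets → 2 cut set(s).
Brake release fails [OR]: union of children's cut sets → 5 cut set(s).
Elevator stuck between floors [AND]: one cut set from each child combined → 3 × 5 = 15 cut set(s).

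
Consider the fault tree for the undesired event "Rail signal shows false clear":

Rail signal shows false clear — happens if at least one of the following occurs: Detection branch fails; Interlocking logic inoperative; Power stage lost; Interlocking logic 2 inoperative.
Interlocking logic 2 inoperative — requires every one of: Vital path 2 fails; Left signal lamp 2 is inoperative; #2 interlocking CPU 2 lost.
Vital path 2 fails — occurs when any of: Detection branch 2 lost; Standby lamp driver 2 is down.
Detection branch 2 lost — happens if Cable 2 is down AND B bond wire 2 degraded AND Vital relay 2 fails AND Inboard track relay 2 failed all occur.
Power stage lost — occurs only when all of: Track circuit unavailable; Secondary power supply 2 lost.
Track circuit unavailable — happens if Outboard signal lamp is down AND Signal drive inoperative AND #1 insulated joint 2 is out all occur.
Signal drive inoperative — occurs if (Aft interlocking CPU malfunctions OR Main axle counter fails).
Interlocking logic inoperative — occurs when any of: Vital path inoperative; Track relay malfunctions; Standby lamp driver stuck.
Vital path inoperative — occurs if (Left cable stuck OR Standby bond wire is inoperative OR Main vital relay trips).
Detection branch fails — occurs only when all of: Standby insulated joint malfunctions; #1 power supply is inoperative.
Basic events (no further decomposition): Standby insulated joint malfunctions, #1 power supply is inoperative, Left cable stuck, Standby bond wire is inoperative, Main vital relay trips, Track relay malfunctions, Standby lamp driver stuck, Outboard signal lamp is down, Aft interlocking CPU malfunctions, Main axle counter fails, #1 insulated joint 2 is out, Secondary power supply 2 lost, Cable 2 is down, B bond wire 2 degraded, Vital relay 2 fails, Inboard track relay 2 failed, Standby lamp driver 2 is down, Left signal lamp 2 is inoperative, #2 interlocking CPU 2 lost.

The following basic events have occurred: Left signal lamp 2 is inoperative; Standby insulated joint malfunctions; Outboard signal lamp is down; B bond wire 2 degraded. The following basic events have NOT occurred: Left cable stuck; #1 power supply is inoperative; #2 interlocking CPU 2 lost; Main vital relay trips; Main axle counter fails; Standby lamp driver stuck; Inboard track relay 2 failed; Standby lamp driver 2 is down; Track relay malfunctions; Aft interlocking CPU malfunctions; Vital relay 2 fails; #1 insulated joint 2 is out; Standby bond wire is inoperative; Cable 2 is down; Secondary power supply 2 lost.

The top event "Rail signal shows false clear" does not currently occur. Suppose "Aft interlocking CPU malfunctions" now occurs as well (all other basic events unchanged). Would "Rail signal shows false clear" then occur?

No

Counterfactual: set "Aft interlocking CPU malfunctions" to occurred.
Detection branch fails [AND]: Standby insulated joint malfunctions=occurs, #1 power supply is inoperative=not → not all inputs occur → does not occur.
Vital path inoperative [OR]: Left cable stuck=not, Standby bond wire is inoperative=not, Main vital relay trips=not → no input occurs → does not occur.
Interlocking logic inoperative [OR]: Vital path inoperative=not, Track relay malfunctions=not, Standby lamp driver stuck=not → no input occurs → does not occur.
Signal drive inoperative [OR]: Aft interlocking CPU malfunctions=occurs, Main axle counter fails=not → at least one input occurs → occurs.
Track circuit unavailable [AND]: Outboard signal lamp is down=occurs, Signal drive inoperative=occurs, #1 insulated joint 2 is out=not → not all inputs occur → does not occur.
Power stage lost [AND]: Track circuit unavailable=not, Secondary power supply 2 lost=not → not all inputs occur → does not occur.
Detection branch 2 lost [AND]: Cable 2 is down=not, B bond wire 2 degraded=occurs, Vital relay 2 fails=not, Inboard track relay 2 failed=not → not all inputs occur → does not occur.
Vital path 2 fails [OR]: Detection branch 2 lost=not, Standby lamp driver 2 is down=not → no input occurs → does not occur.
Interlocking logic 2 inoperative [AND]: Vital path 2 fails=not, Left signal lamp 2 is inoperative=occurs, #2 interlocking CPU 2 lost=not → not all inputs occur → does not occur.
Rail signal shows false clear [OR]: Detection branch fails=not, Interlocking logic inoperative=not, Power stage lost=not, Interlocking logic 2 inoperative=not → no input occurs → does not occur.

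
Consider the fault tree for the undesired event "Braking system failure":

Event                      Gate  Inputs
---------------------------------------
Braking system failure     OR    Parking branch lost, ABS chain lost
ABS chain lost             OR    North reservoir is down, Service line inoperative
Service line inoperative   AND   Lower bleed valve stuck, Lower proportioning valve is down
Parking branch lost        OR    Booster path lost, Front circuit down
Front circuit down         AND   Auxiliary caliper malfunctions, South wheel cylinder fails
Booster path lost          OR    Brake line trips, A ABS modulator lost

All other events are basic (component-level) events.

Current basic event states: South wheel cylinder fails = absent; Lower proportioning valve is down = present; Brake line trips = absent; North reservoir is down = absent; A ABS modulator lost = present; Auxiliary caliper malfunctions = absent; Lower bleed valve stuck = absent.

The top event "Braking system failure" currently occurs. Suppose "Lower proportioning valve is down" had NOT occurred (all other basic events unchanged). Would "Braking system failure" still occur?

Counterfactual: set "Lower proportioning valve is down" to not occurred.
Booster path lost [OR]: Brake line trips=not, A ABS modulator lost=occurs → at least one input occurs → occurs.
Front circuit down [AND]: Auxiliary caliper malfunctions=not, South wheel cylinder fails=not → not all inputs occur → does not occur.
Parking branch lost [OR]: Booster path lost=occurs, Front circuit down=not → at least one input occurs → occurs.
Service line inoperative [AND]: Lower bleed valve stuck=not, Lower proportioning valve is down=not → not all inputs occur → does not occur.
ABS chain lost [OR]: North reservoir is down=not, Service line inoperative=not → no input occurs → does not occur.
Braking system failure [OR]: Parking branch lost=occurs, ABS chain lost=not → at least one input occurs → occurs.

Yes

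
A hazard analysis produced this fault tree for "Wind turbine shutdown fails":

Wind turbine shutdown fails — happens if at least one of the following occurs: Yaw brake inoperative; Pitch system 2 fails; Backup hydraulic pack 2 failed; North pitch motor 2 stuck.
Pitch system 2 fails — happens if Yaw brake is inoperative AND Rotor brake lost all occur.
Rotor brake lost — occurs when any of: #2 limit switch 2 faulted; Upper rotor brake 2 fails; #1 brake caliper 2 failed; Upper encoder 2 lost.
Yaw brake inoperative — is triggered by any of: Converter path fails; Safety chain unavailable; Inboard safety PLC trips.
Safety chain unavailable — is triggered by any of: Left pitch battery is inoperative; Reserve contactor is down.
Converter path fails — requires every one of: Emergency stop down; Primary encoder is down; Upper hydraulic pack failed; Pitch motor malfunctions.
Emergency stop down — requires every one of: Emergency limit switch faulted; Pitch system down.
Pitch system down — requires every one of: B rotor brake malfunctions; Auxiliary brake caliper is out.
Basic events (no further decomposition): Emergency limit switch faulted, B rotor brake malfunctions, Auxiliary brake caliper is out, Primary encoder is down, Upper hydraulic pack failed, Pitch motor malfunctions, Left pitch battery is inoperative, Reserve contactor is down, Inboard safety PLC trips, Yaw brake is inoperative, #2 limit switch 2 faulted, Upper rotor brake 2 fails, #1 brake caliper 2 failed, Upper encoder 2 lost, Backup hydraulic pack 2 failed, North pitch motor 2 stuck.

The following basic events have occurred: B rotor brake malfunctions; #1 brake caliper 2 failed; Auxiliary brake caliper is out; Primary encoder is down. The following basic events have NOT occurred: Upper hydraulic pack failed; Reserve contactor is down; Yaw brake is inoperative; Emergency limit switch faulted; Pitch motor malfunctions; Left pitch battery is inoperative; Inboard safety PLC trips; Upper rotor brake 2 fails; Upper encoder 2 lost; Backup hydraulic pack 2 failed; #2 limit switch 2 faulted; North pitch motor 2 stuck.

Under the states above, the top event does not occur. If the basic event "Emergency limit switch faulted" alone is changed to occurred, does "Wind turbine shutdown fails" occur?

Counterfactual: set "Emergency limit switch faulted" to occurred.
Pitch system down [AND]: B rotor brake malfunctions=occurs, Auxiliary brake caliper is out=occurs → all inputs occur → occurs.
Emergency stop down [AND]: Emergency limit switch faulted=occurs, Pitch system down=occurs → all inputs occur → occurs.
Converter path fails [AND]: Emergency stop down=occurs, Primary encoder is down=occurs, Upper hydraulic pack failed=not, Pitch motor malfunctions=not → not all inputs occur → does not occur.
Safety chain unavailable [OR]: Left pitch battery is inoperative=not, Reserve contactor is down=not → no input occurs → does not occur.
Yaw brake inoperative [OR]: Converter path fails=not, Safety chain unavailable=not, Inboard safety PLC trips=not → no input occurs → does not occur.
Rotor brake lost [OR]: #2 limit switch 2 faulted=not, Upper rotor brake 2 fails=not, #1 brake caliper 2 failed=occurs, Upper encoder 2 lost=not → at least one input occurs → occurs.
Pitch system 2 fails [AND]: Yaw brake is inoperative=not, Rotor brake lost=occurs → not all inputs occur → does not occur.
Wind turbine shutdown fails [OR]: Yaw brake inoperative=not, Pitch system 2 fails=not, Backup hydraulic pack 2 failed=not, North pitch motor 2 stuck=not → no input occurs → does not occur.

No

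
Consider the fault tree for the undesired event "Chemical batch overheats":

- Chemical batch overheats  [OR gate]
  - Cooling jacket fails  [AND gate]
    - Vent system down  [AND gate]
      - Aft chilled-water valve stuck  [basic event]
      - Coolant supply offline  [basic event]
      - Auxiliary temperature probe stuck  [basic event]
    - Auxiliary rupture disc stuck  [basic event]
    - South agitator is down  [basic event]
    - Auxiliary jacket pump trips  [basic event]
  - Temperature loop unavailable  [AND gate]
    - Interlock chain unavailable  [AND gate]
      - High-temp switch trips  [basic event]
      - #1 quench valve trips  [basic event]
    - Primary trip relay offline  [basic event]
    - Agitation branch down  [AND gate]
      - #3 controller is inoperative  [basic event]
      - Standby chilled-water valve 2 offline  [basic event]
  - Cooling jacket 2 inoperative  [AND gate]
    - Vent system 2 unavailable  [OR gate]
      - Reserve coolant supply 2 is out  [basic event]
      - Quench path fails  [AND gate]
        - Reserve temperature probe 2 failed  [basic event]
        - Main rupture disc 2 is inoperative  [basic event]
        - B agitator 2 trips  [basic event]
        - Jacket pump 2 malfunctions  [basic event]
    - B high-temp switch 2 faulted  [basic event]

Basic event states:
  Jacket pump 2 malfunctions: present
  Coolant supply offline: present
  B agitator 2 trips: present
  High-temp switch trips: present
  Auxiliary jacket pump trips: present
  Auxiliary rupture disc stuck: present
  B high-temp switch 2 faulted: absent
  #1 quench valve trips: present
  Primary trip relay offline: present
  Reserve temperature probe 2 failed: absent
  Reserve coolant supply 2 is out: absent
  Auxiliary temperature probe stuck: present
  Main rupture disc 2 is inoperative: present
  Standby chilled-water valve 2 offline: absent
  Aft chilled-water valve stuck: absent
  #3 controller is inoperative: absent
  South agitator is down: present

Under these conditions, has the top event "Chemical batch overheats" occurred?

Vent system down [AND]: Aft chilled-water valve stuck=not, Coolant supply offline=occurs, Auxiliary temperature probe stuck=occurs → not all inputs occur → does not occur.
Cooling jacket fails [AND]: Vent system down=not, Auxiliary rupture disc stuck=occurs, South agitator is down=occurs, Auxiliary jacket pump trips=occurs → not all inputs occur → does not occur.
Interlock chain unavailable [AND]: High-temp switch trips=occurs, #1 quench valve trips=occurs → all inputs occur → occurs.
Agitation branch down [AND]: #3 controller is inoperative=not, Standby chilled-water valve 2 offline=not → not all inputs occur → does not occur.
Temperature loop unavailable [AND]: Interlock chain unavailable=occurs, Primary trip relay offline=occurs, Agitation branch down=not → not all inputs occur → does not occur.
Quench path fails [AND]: Reserve temperature probe 2 failed=not, Main rupture disc 2 is inoperative=occurs, B agitator 2 trips=occurs, Jacket pump 2 malfunctions=occurs → not all inputs occur → does not occur.
Vent system 2 unavailable [OR]: Reserve coolant supply 2 is out=not, Quench path fails=not → no input occurs → does not occur.
Cooling jacket 2 inoperative [AND]: Vent system 2 unavailable=not, B high-temp switch 2 faulted=not → not all inputs occur → does not occur.
Chemical batch overheats [OR]: Cooling jacket fails=not, Temperature loop unavailable=not, Cooling jacket 2 inoperative=not → no input occurs → does not occur.

No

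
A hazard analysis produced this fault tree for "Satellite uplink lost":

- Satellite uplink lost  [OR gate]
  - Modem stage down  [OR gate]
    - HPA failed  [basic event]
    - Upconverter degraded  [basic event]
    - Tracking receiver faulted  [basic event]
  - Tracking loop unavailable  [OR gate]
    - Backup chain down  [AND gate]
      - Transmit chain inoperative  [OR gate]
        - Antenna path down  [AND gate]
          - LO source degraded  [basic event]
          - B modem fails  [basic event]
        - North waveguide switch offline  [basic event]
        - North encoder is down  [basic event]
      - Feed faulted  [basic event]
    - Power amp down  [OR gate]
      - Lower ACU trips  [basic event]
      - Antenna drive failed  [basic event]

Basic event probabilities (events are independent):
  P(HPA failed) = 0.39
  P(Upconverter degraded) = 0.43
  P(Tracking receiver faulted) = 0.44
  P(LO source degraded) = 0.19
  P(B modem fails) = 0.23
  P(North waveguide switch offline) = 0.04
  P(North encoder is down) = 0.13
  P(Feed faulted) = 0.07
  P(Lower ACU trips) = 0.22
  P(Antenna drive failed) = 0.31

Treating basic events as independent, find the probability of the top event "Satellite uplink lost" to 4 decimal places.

P(Modem stage down) [OR] = 1 − (1−0.39) × (1−0.43) × (1−0.44) = 0.805288
P(Antenna path down) [AND] = 0.19 × 0.23 = 0.043700
P(Transmit chain inoperative) [OR] = 1 − (1−0.043700) × (1−0.04) × (1−0.13) = 0.201298
P(Backup chain down) [AND] = 0.201298 × 0.07 = 0.014091
P(Power amp down) [OR] = 1 − (1−0.22) × (1−0.31) = 0.461800
P(Tracking loop unavailable) [OR] = 1 − (1−0.014091) × (1−0.461800) = 0.469384
P(Satellite uplink lost) [OR] = 1 − (1−0.805288) × (1−0.469384) = 0.896683
Rounded to 4 decimal places: P(Satellite uplink lost) ≈ 0.8967.

0.8967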